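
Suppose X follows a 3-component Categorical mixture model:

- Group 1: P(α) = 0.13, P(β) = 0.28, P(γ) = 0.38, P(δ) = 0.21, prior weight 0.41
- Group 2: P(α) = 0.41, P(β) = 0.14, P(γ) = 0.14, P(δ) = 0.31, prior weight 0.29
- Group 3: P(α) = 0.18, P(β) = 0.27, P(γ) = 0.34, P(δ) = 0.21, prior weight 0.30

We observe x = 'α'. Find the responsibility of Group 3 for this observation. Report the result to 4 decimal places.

Apply Bayes' rule: the posterior for each component is proportional to its prior times its likelihood at x.
Evaluate each component's likelihood at the observed value:
  L_1 = 0.13
  L_2 = 0.41
  L_3 = 0.18
Weight by the priors:
  w_1·L_1 = 0.41 × 0.13 = 0.0533
  w_2·L_2 = 0.29 × 0.41 = 0.1189
  w_3·L_3 = 0.30 × 0.18 = 0.054
Marginal: 0.0533 + 0.1189 + 0.054 = 0.2262
So the posterior for Group 3 is 0.054 / 0.2262 ≈ 0.2387.

0.2387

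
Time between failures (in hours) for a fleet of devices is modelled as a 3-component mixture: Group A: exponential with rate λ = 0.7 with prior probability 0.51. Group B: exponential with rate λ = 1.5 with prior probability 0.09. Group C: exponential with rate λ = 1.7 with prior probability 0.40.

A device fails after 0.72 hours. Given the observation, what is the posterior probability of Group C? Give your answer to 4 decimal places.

By Bayes' theorem, P(k | x) = P(Z=k) f_k(x) / Σ_j P(Z=j) f_j(x).
Component likelihoods at x = 0.72 hours:
  L_A = 0.7·e^(−0.7·0.72) = 0.7·e^(−0.5040) = 0.422877
  L_B = 1.5·e^(−1.5·0.72) = 1.5·e^(−1.0800) = 0.509393
  L_C = 1.7·e^(−1.7·0.72) = 1.7·e^(−1.2240) = 0.499888
Prior × likelihood for each component:
  P(Z=A)·L_A = 0.51 × 0.422877 = 0.215667
  P(Z=B)·L_B = 0.09 × 0.509393 = 0.0458454
  P(Z=C)·L_C = 0.40 × 0.499888 = 0.199955
Evidence: 0.215667 + 0.0458454 + 0.199955 = 0.461468
So the posterior for Group C is 0.199955 / 0.461468 ≈ 0.4333.

0.4333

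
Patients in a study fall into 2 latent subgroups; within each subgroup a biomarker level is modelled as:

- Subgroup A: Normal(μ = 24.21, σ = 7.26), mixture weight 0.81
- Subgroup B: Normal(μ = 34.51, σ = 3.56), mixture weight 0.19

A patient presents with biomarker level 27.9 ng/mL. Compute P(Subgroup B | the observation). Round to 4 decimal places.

The responsibility of component k is w_k f_k(x) divided by Σ_j w_j f_j(x).
Normal densities:
  L_A = 0.0482922
  L_B = 0.0199916
Unnormalised posteriors:
  w_A·L_A = 0.81 × 0.0482922 = 0.0391167
  w_B·L_B = 0.19 × 0.0199916 = 0.0037984
Normaliser: 0.0391167 + 0.0037984 = 0.0429151
P(Subgroup B | 27.9 ng/mL) = 0.0037984 / 0.0429151 ≈ 0.0885

0.0885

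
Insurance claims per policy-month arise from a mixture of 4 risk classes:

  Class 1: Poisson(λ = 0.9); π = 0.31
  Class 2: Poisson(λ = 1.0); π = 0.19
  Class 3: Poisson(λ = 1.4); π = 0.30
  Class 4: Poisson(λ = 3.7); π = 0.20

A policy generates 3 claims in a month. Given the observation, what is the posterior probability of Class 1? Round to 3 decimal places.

The responsibility of component k is π_k f_k(x) divided by Σ_j π_j f_j(x).
Component likelihoods at x = 3 claims:
  p_1 = 0.0493982
  p_2 = 0.0613132
  p_3 = 0.112777
  p_4 = 0.20872
Prior × likelihood for each component:
  π_1·p_1 = 0.31 × 0.0493982 = 0.0153134
  π_2·p_2 = 0.19 × 0.0613132 = 0.0116495
  π_3·p_3 = 0.30 × 0.112777 = 0.0338331
  π_4·p_4 = 0.20 × 0.20872 = 0.041744
Normaliser: 0.0153134 + 0.0116495 + 0.0338331 + 0.041744 = 0.10254
So the posterior for Class 1 is 0.0153134 / 0.10254 ≈ 0.149.

0.149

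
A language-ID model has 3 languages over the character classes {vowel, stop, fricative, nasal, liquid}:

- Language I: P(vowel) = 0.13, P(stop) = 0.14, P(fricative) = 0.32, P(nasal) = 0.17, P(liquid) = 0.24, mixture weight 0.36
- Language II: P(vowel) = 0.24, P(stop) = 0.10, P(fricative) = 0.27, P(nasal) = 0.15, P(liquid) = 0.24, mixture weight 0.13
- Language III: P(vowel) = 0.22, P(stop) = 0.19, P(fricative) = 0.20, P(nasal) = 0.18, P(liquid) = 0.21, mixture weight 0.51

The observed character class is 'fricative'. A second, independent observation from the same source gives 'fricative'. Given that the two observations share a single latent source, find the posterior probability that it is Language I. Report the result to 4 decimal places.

0.5523

The responsibility of component k is P(Z=k) f_k(x) divided by Σ_j P(Z=j) f_j(x).
Since both observations come from the same component, the likelihood for component k is f_k(x₁)·f_k(x₂).
  L_I = [0.32] × [0.32] = 0.1024
  L_II = [0.27] × [0.27] = 0.0729
  L_III = [0.2] × [0.2] = 0.04
Multiply by the mixture weights:
  P(Z=I)·L_I = 0.36 × 0.1024 = 0.036864
  P(Z=II)·L_II = 0.13 × 0.0729 = 0.009477
  P(Z=III)·L_III = 0.51 × 0.04 = 0.0204
Sum: 0.036864 + 0.009477 + 0.0204 = 0.066741
So the posterior for Language I is 0.036864 / 0.066741 ≈ 0.5523.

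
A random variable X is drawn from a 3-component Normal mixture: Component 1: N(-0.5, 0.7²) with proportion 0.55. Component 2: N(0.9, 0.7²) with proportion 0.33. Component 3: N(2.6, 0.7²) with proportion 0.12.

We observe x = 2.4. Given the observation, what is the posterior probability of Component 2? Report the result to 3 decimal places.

P(component k | x) = π_k·f_k(x) / marginal(x), where marginal(x) = Σ_j π_j·f_j(x).
Component likelihoods at x = 2.4:
  L_1 = 0.00010687
  L_2 = 0.057373
  L_3 = 0.547124
Prior × likelihood for each component:
  π_1·L_1 = 0.55 × 0.00010687 = 5.87786e-05
  π_2·L_2 = 0.33 × 0.057373 = 0.0189331
  π_3·L_3 = 0.12 × 0.547124 = 0.0656549
Marginal: 5.87786e-05 + 0.0189331 + 0.0656549 = 0.0846467
Responsibility of Component 2: 0.0189331 / 0.0846467 ≈ 0.224

0.224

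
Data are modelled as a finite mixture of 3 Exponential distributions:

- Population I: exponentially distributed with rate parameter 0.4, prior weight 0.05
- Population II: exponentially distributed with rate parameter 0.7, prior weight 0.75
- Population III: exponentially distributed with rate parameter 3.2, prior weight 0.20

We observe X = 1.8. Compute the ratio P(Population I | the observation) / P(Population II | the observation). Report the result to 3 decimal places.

Posterior odds = (π_i f_i(x)) / (π_j f_j(x)); the normalising sum cancels.
Component likelihoods at x = 1.8:
  L_I = 0.4·e^(−0.4·1.8) = 0.4·e^(−0.7200) = 0.194701
  L_II = 0.7·e^(−0.7·1.8) = 0.7·e^(−1.2600) = 0.198558
  L_III = 3.2·e^(−3.2·1.8) = 3.2·e^(−5.7600) = 0.0100836
Posterior odds = (π_I·L_I) / (π_II·L_II) = (0.05·0.194701) / (0.75·0.198558) = 0.00973505 / 0.148918 ≈ 0.065

0.065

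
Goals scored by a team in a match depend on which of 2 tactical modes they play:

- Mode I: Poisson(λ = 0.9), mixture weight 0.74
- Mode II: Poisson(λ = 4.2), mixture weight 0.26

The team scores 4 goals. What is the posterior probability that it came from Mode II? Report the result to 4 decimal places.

0.8601

P(component k | x) = P(Z=k)·f_k(x) / marginal(x), where marginal(x) = Σ_j P(Z=j)·f_j(x).
Component likelihoods at x = 4 goals:
  L_I = 0.0111146
  L_II = 0.194424
Unnormalised posteriors:
  P(Z=I)·L_I = 0.74 × 0.0111146 = 0.0082248
  P(Z=II)·L_II = 0.26 × 0.194424 = 0.0505501
Denominator: 0.0082248 + 0.0505501 = 0.058775
P(Mode II | 4 goals) ≈ 0.8601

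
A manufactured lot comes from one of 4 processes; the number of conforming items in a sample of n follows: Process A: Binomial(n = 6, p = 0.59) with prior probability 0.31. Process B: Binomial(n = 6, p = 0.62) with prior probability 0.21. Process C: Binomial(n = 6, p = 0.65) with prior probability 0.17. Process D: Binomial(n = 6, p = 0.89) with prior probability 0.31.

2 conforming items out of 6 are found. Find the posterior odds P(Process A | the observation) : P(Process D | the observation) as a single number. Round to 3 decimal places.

The posterior odds equal the prior odds times the likelihood ratio: (P(Z=i)/P(Z=j))·(f_i(x)/f_j(x)).
Evaluate each component's likelihood at the observed value:
  f_A = C(6,2)·0.59^2·0.41^4 = 15·0.3481·0.0282576 = 0.147547
  f_B = C(6,2)·0.62^2·0.38^4 = 15·0.3844·0.0208514 = 0.120229
  f_C = C(6,2)·0.65^2·0.35^4 = 15·0.4225·0.0150062 = 0.0951021
  f_D = C(6,2)·0.89^2·0.11^4 = 15·0.7921·0.00014641 = 0.00173957
Odds = (0.31/0.31) × (0.147547/0.00173957) = 1 × 84.8181 ≈ 84.818

84.818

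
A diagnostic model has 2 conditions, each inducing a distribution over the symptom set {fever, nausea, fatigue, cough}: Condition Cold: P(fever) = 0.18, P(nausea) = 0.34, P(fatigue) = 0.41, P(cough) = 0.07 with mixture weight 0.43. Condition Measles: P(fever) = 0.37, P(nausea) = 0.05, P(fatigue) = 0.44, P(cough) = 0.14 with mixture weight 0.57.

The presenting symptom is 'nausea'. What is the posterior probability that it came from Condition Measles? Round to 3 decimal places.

The responsibility of component k is w_k f_k(x) divided by Σ_j w_j f_j(x).
Categorical probabilities:
  f_Cold = 0.34
  f_Measles = 0.05
Multiply by the mixture weights:
  w_Cold·f_Cold = 0.43 × 0.34 = 0.1462
  w_Measles·f_Measles = 0.57 × 0.05 = 0.0285
Denominator: 0.1462 + 0.0285 = 0.1747
P(Condition Measles | data) ≈ 0.163

0.163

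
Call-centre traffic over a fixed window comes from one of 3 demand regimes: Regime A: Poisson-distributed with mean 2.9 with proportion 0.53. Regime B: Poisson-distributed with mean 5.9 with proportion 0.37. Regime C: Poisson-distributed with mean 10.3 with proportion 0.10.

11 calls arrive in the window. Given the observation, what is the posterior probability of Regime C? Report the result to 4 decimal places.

0.6009

Apply Bayes' rule: the posterior for each component is proportional to its prior times its likelihood at x.
Evaluate each component's likelihood at the observed value:
  f_A = e^(−2.9)·2.9^11/11! = 0.000168178
  f_B = e^(−5.9)·5.9^11/11! = 0.0206956
  f_C = e^(−10.3)·10.3^11/11! = 0.116633
Unnormalised posteriors:
  π_A·f_A = 0.53 × 0.000168178 = 8.91342e-05
  π_B·f_B = 0.37 × 0.0206956 = 0.00765739
  π_C·f_C = 0.10 × 0.116633 = 0.0116633
Evidence: 8.91342e-05 + 0.00765739 + 0.0116633 = 0.0194098
P(Regime C | x) = 0.0116633 / 0.0194098 ≈ 0.6009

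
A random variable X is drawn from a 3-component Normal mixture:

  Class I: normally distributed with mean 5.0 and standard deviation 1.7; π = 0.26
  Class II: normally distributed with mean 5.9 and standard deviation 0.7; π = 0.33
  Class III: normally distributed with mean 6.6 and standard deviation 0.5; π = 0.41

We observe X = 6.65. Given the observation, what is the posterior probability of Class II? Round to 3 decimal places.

P(component k | x) = w_k·f_k(x) / marginal(x), where marginal(x) = Σ_j w_j·f_j(x).
Component likelihoods at x = 6.65:
  L_I = (1/(1.7·√(2π)))·exp(−(6.65−5.0)²/(2·1.7²)) = 0.234672·exp(-0.47102) = 0.146521
  L_II = (1/(0.7·√(2π)))·exp(−(6.65−5.9)²/(2·0.7²)) = 0.569918·exp(-0.57398) = 0.321023
  L_III = (1/(0.5·√(2π)))·exp(−(6.65−6.6)²/(2·0.5²)) = 0.797885·exp(-0.00500) = 0.793905
Unnormalised posteriors:
  w_I·L_I = 0.26 × 0.146521 = 0.0380954
  w_II·L_II = 0.33 × 0.321023 = 0.105938
  w_III·L_III = 0.41 × 0.793905 = 0.325501
Marginal: 0.0380954 + 0.105938 + 0.325501 = 0.469534
P(Class II | the observation) ≈ 0.226

0.226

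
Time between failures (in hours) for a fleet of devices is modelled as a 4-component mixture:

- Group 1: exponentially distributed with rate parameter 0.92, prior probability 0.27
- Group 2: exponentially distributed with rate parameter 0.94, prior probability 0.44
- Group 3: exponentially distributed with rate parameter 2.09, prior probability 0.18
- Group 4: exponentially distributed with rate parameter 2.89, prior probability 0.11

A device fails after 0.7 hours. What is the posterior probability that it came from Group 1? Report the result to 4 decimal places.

Apply Bayes' rule: the posterior for each component is proportional to its prior times its likelihood at x.
Component likelihoods at x = 0.7 hours:
  f_1 = 0.92·e^(−0.92·0.7) = 0.92·e^(−0.6440) = 0.483172
  f_2 = 0.94·e^(−0.94·0.7) = 0.94·e^(−0.6580) = 0.486813
  f_3 = 2.09·e^(−2.09·0.7) = 2.09·e^(−1.4630) = 0.48392
  f_4 = 2.89·e^(−2.89·0.7) = 2.89·e^(−2.0230) = 0.382226
Weight by the priors:
  π_1·f_1 = 0.27 × 0.483172 = 0.130457
  π_2·f_2 = 0.44 × 0.486813 = 0.214198
  π_3·f_3 = 0.18 × 0.48392 = 0.0871056
  π_4·f_4 = 0.11 × 0.382226 = 0.0420448
Normaliser: 0.130457 + 0.214198 + 0.0871056 + 0.0420448 = 0.473805
So the posterior for Group 1 is 0.130457 / 0.473805 ≈ 0.2753.

0.2753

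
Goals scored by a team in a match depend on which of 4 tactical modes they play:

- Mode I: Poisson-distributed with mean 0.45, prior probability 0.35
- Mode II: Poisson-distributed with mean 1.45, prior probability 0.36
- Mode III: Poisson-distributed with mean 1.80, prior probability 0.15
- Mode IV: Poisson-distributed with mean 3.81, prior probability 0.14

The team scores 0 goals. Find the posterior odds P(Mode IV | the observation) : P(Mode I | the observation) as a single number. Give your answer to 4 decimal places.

0.0139

Only the two components matter; the odds are (π_i f_i(x)) / (π_j f_j(x)).
Component likelihoods at x = 0 goals:
  L_I = e^(−0.45)·0.45^0/0! = 0.637628
  L_II = e^(−1.45)·1.45^0/0! = 0.23457
  L_III = e^(−1.80)·1.80^0/0! = 0.165299
  L_IV = e^(−3.81)·3.81^0/0! = 0.0221482
Odds = (0.14/0.35) × (0.0221482/0.637628) = 0.4 × 0.0347353 ≈ 0.0139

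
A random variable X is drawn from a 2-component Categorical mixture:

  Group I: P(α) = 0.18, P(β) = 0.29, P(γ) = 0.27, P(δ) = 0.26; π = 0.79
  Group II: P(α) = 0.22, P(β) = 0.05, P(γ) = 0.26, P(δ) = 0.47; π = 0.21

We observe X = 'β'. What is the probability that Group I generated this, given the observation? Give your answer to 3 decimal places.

0.956

Posterior ∝ prior × likelihood, so P(k | x) ∝ w_k f_k(x); normalise over all components.
Component likelihoods at x = 'β':
  f_I = P(β | comp) = 0.29
  f_II = P(β | comp) = 0.05
Prior × likelihood for each component:
  w_I·f_I = 0.79 × 0.29 = 0.2291
  w_II·f_II = 0.21 × 0.05 = 0.0105
Denominator: 0.2291 + 0.0105 = 0.2396
So the posterior for Group I is 0.2291 / 0.2396 ≈ 0.956.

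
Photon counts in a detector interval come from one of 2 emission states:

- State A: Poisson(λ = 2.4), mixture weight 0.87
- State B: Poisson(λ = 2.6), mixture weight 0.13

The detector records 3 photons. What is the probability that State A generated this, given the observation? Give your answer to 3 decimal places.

0.865

Posterior ∝ prior × likelihood, so P(k | x) ∝ P(Z=k) f_k(x); normalise over all components.
Component likelihoods at x = 3 photons:
  p_A = 0.209014
  p_B = 0.217572
Unnormalised posteriors:
  P(Z=A)·p_A = 0.87 × 0.209014 = 0.181842
  P(Z=B)·p_B = 0.13 × 0.217572 = 0.0282844
Sum: 0.181842 + 0.0282844 = 0.210127
P(State A | x) = 0.181842 / 0.210127 ≈ 0.865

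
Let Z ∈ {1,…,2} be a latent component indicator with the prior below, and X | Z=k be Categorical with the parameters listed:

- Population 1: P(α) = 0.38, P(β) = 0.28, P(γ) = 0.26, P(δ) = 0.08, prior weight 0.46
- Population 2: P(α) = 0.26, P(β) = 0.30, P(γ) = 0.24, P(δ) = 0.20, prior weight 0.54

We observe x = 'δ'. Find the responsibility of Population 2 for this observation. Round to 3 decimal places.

0.746

P(component k | x) = π_k·f_k(x) / marginal(x), where marginal(x) = Σ_j π_j·f_j(x).
Evaluate each component's likelihood at the observed value:
  f_1 = 0.08
  f_2 = 0.2
Prior × likelihood for each component:
  π_1·f_1 = 0.46 × 0.08 = 0.0368
  π_2·f_2 = 0.54 × 0.2 = 0.108
Normaliser: 0.0368 + 0.108 = 0.1448
P(Population 2 | the observation) ≈ 0.746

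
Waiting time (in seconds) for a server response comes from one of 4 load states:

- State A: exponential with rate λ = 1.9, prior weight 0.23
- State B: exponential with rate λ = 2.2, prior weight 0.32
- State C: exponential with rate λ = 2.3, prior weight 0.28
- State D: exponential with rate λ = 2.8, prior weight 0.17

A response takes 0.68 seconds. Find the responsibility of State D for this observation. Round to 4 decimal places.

0.1467

The responsibility of component k is w_k f_k(x) divided by Σ_j w_j f_j(x).
Evaluate each component's likelihood at the observed value:
  L_A = 0.52197
  L_B = 0.492854
  L_C = 0.481384
  L_D = 0.41712
Unnormalised posteriors:
  w_A·L_A = 0.23 × 0.52197 = 0.120053
  w_B·L_B = 0.32 × 0.492854 = 0.157713
  w_C·L_C = 0.28 × 0.481384 = 0.134787
  w_D·L_D = 0.17 × 0.41712 = 0.0709105
Sum: 0.120053 + 0.157713 + 0.134787 + 0.0709105 = 0.483464
Responsibility of State D: 0.0709105 / 0.483464 ≈ 0.1467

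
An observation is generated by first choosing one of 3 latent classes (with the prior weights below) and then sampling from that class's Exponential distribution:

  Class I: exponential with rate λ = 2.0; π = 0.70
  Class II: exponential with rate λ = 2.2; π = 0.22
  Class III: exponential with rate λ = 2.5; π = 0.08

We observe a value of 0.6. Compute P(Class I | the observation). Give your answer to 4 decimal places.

P(component k | x) = w_k·f_k(x) / marginal(x), where marginal(x) = Σ_j w_j·f_j(x).
Evaluate each component's likelihood at the observed value:
  p_I = 0.602388
  p_II = 0.587698
  p_III = 0.557825
Unnormalised posteriors:
  w_I·p_I = 0.70 × 0.602388 = 0.421672
  w_II·p_II = 0.22 × 0.587698 = 0.129293
  w_III·p_III = 0.08 × 0.557825 = 0.044626
Normaliser: 0.421672 + 0.129293 + 0.044626 = 0.595591
P(Class I | data) ≈ 0.7080

0.7080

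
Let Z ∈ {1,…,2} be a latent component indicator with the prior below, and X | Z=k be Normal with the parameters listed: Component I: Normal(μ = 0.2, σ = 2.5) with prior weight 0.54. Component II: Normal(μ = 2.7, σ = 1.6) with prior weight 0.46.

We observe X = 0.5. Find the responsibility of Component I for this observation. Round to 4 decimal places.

0.6575

P(component k | x) = π_k·f_k(x) / marginal(x), where marginal(x) = Σ_j π_j·f_j(x).
Evaluate each component's likelihood at the observed value:
  L_I = (1/(2.5·√(2π)))·exp(−(0.5−0.2)²/(2·2.5²)) = 0.159577·exp(-0.00720) = 0.158432
  L_II = (1/(1.6·√(2π)))·exp(−(0.5−2.7)²/(2·1.6²)) = 0.249339·exp(-0.94531) = 0.0968827
Multiply by the mixture weights:
  π_I·L_I = 0.54 × 0.158432 = 0.0855533
  π_II·L_II = 0.46 × 0.0968827 = 0.044566
Denominator: 0.0855533 + 0.044566 = 0.130119
P(Component I | 0.5) ≈ 0.6575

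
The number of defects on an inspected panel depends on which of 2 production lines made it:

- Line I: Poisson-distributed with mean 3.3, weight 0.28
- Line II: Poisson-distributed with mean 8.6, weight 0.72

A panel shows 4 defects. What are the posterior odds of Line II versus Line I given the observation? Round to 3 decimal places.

Since P(k|x) ∝ π_k f_k(x), the posterior odds are π_i f_i(x) / (π_j f_j(x)).
Component likelihoods at x = 4 defects:
  L_I = e^(−3.3)·3.3^4/4! = 0.182252
  L_II = e^(−8.6)·8.6^4/4! = 0.0419614
0.0302122 / 0.0510306 ≈ 0.592

0.592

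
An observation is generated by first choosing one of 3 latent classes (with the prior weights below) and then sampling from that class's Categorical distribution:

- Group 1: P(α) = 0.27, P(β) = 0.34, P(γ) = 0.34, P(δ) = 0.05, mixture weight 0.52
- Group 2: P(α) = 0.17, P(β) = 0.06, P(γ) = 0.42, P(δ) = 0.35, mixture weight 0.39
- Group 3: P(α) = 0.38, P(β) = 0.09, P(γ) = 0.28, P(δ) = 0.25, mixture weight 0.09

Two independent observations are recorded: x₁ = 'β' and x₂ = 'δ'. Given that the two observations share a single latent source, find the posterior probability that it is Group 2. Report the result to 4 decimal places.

Posterior ∝ prior × likelihood, so P(k | x) ∝ P(Z=k) f_k(x); normalise over all components.
Since both observations come from the same component, the likelihood for component k is f_k(x₁)·f_k(x₂).
  f_1 = [0.34] × [0.05] = 0.017
  f_2 = [0.06] × [0.35] = 0.021
  f_3 = [0.09] × [0.25] = 0.0225
Weight by the priors:
  P(Z=1)·f_1 = 0.52 × 0.017 = 0.00884
  P(Z=2)·f_2 = 0.39 × 0.021 = 0.00819
  P(Z=3)·f_3 = 0.09 × 0.0225 = 0.002025
Normaliser: 0.00884 + 0.00819 + 0.002025 = 0.019055
Responsibility of Group 2: 0.00819 / 0.019055 ≈ 0.4298

0.4298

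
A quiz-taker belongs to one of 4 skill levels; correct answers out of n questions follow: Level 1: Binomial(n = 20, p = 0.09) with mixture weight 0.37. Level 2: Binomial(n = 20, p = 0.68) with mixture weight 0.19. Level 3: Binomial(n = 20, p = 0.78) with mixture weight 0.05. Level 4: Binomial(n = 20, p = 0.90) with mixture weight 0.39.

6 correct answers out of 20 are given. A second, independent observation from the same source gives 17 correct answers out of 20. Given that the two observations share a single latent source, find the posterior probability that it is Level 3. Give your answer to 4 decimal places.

0.0105

By Bayes' theorem, P(k | x) = P(Z=k) f_k(x) / Σ_j P(Z=j) f_j(x).
Since both observations come from the same component, the likelihood for component k is f_k(x₁)·f_k(x₂).
  p_1 = [C(20,6)·0.09^6·0.91^14 = 38760·5.31441e-07·0.267042 = 0.0055007] × [1.43269e-15] = 7.88079e-18
  p_2 = [C(20,6)·0.68^6·0.32^14 = 38760·0.0988675·1.18059e-07 = 0.000452415] × [0.0530892] = 2.40184e-05
  p_3 = [C(20,6)·0.78^6·0.22^14 = 38760·0.2252·6.22182e-10 = 5.43086e-06] × [0.177738] = 9.65273e-07
  p_4 = [C(20,6)·0.90^6·0.10^14 = 38760·0.531441·1e-14 = 2.05987e-10] × [0.19012] = 3.91621e-11
Multiply by the mixture weights:
  P(Z=1)·p_1 = 0.37 × 7.88079e-18 = 2.91589e-18
  P(Z=2)·p_2 = 0.19 × 2.40184e-05 = 4.56349e-06
  P(Z=3)·p_3 = 0.05 × 9.65273e-07 = 4.82636e-08
  P(Z=4)·p_4 = 0.39 × 3.91621e-11 = 1.52732e-11
Sum: 2.91589e-18 + 4.56349e-06 + 4.82636e-08 + 1.52732e-11 = 4.61177e-06
P(Level 3 | x₁,x₂) ≈ 0.0105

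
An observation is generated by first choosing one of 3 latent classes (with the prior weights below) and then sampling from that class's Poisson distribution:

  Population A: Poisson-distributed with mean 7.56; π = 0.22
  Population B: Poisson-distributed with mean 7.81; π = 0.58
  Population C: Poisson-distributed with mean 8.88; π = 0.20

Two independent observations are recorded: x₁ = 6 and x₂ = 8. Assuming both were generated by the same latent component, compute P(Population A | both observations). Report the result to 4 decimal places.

0.2416

P(component k | x) = π_k·f_k(x) / marginal(x), where marginal(x) = Σ_j π_j·f_j(x).
Since both observations come from the same component, the likelihood for component k is f_k(x₁)·f_k(x₂).
  L_A = [e^(−7.56)·7.56^6/6! = 0.135062] × [0.137844] = 0.0186174
  L_B = [e^(−7.81)·7.81^6/6! = 0.12786] × [0.139267] = 0.0178066
  L_C = [e^(−8.88)·8.88^6/6! = 0.0947568] × [0.133428] = 0.0126432
Multiply by the mixture weights:
  π_A·L_A = 0.22 × 0.0186174 = 0.00409583
  π_B·L_B = 0.58 × 0.0178066 = 0.0103278
  π_C·L_C = 0.20 × 0.0126432 = 0.00252865
Sum: 0.00409583 + 0.0103278 + 0.00252865 = 0.0169523
So the posterior for Population A is 0.00409583 / 0.0169523 ≈ 0.2416.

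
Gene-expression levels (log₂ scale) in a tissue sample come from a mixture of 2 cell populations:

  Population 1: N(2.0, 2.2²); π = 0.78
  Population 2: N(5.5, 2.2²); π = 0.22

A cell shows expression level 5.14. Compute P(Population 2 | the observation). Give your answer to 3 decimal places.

0.435

By Bayes' theorem, P(k | x) = π_k f_k(x) / Σ_j π_j f_j(x).
Normal densities:
  L_1 = (1/(2.2·√(2π)))·exp(−(5.14−2.0)²/(2·2.2²)) = 0.181337·exp(-1.01855) = 0.065484
  L_2 = (1/(2.2·√(2π)))·exp(−(5.14−5.5)²/(2·2.2²)) = 0.181337·exp(-0.01339) = 0.178926
Weight by the priors:
  π_1·L_1 = 0.78 × 0.065484 = 0.0510775
  π_2·L_2 = 0.22 × 0.178926 = 0.0393637
Denominator: 0.0510775 + 0.0393637 = 0.0904412
P(Population 2 | x) = 0.0393637 / 0.0904412 ≈ 0.435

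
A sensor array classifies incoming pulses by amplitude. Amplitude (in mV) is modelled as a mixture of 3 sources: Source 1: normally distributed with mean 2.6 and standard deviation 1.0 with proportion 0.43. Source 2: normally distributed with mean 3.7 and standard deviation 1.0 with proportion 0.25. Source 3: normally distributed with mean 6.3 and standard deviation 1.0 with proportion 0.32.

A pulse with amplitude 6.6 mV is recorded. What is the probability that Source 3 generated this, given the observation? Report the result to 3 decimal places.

The responsibility of component k is π_k f_k(x) divided by Σ_j π_j f_j(x).
Component likelihoods at x = 6.6 mV:
  p_1 = (1/(1.0·√(2π)))·exp(−(6.6−2.6)²/(2·1.0²)) = 0.398942·exp(-8.00000) = 0.00013383
  p_2 = (1/(1.0·√(2π)))·exp(−(6.6−3.7)²/(2·1.0²)) = 0.398942·exp(-4.20500) = 0.00595253
  p_3 = (1/(1.0·√(2π)))·exp(−(6.6−6.3)²/(2·1.0²)) = 0.398942·exp(-0.04500) = 0.381388
Unnormalised posteriors:
  π_1·p_1 = 0.43 × 0.00013383 = 5.7547e-05
  π_2·p_2 = 0.25 × 0.00595253 = 0.00148813
  π_3·p_3 = 0.32 × 0.381388 = 0.122044
Denominator: 5.7547e-05 + 0.00148813 + 0.122044 = 0.12359
So the posterior for Source 3 is 0.122044 / 0.12359 ≈ 0.987.

0.987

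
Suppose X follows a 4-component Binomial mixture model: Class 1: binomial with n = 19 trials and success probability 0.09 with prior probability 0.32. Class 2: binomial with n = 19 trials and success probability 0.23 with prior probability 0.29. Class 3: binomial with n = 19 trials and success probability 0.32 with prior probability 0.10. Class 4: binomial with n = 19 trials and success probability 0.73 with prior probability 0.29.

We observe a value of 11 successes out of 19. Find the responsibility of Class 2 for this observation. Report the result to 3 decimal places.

0.012

Apply Bayes' rule: the posterior for each component is proportional to its prior times its likelihood at x.
Evaluate each component's likelihood at the observed value:
  f_1 = C(19,11)·0.09^11·0.91^8 = 75582·3.13811e-12·0.470253 = 1.11537e-07
  f_2 = C(19,11)·0.23^11·0.77^8 = 75582·9.5281e-08·0.123574 = 0.000889919
  f_3 = C(19,11)·0.32^11·0.68^8 = 75582·3.60288e-06·0.0457163 = 0.0124491
  f_4 = C(19,11)·0.73^11·0.27^8 = 75582·0.0313727·2.8243e-05 = 0.0669699
Weight by the priors:
  w_1·f_1 = 0.32 × 1.11537e-07 = 3.56917e-08
  w_2·f_2 = 0.29 × 0.000889919 = 0.000258076
  w_3·f_3 = 0.10 × 0.0124491 = 0.00124491
  w_4·f_4 = 0.29 × 0.0669699 = 0.0194213
Denominator: 3.56917e-08 + 0.000258076 + 0.00124491 + 0.0194213 = 0.0209243
So the posterior for Class 2 is 0.000258076 / 0.0209243 ≈ 0.012.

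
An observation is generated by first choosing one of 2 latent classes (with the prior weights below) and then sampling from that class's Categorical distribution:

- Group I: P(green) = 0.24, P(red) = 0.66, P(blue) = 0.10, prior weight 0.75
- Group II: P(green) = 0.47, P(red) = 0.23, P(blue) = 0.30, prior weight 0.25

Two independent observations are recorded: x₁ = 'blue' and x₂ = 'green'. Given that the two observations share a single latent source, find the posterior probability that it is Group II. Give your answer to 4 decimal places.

The responsibility of component k is π_k f_k(x) divided by Σ_j π_j f_j(x).
Since both observations come from the same component, the likelihood for component k is f_k(x₁)·f_k(x₂).
  f_I = [P(blue | comp) = 0.10] × [0.24] = 0.024
  f_II = [P(blue | comp) = 0.30] × [0.47] = 0.141
Unnormalised posteriors:
  π_I·f_I = 0.75 × 0.024 = 0.018
  π_II·f_II = 0.25 × 0.141 = 0.03525
Denominator: 0.018 + 0.03525 = 0.05325
P(Group II | x₁,x₂) = 0.03525 / 0.05325 ≈ 0.6620

0.6620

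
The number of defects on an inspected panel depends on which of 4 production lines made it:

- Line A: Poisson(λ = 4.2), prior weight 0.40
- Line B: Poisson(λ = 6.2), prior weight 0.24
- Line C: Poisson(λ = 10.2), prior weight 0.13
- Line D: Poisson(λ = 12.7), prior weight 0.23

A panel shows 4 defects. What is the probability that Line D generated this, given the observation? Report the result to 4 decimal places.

Posterior ∝ prior × likelihood, so P(k | x) ∝ w_k f_k(x); normalise over all components.
Evaluate each component's likelihood at the observed value:
  f_A = e^(−4.2)·4.2^4/4! = 0.194424
  f_B = e^(−6.2)·6.2^4/4! = 0.124948
  f_C = e^(−10.2)·10.2^4/4! = 0.0167643
  f_D = e^(−12.7)·12.7^4/4! = 0.00330722
Unnormalised posteriors:
  w_A·f_A = 0.40 × 0.194424 = 0.0777695
  w_B·f_B = 0.24 × 0.124948 = 0.0299875
  w_C·f_C = 0.13 × 0.0167643 = 0.00217936
  w_D·f_D = 0.23 × 0.00330722 = 0.000760662
Marginal: 0.0777695 + 0.0299875 + 0.00217936 + 0.000760662 = 0.110697
Responsibility of Line D: 0.000760662 / 0.110697 ≈ 0.0069

0.0069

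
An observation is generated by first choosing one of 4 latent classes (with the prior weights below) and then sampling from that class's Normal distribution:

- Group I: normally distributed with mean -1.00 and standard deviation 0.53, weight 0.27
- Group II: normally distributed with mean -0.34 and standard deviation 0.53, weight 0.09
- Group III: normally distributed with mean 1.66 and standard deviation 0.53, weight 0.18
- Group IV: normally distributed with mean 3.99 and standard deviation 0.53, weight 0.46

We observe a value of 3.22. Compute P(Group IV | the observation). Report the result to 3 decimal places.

0.985

By Bayes' theorem, P(k | x) = π_k f_k(x) / Σ_j π_j f_j(x).
Evaluate each component's likelihood at the observed value:
  p_I = (1/(0.53·√(2π)))·exp(−(3.22−-1.00)²/(2·0.53²)) = 0.752721·exp(-31.69883) = 1.28828e-14
  p_II = (1/(0.53·√(2π)))·exp(−(3.22−-0.34)²/(2·0.53²)) = 0.752721·exp(-22.55892) = 1.20066e-10
  p_III = (1/(0.53·√(2π)))·exp(−(3.22−1.66)²/(2·0.53²)) = 0.752721·exp(-4.33179) = 0.00989376
  p_IV = (1/(0.53·√(2π)))·exp(−(3.22−3.99)²/(2·0.53²)) = 0.752721·exp(-1.05536) = 0.261998
Unnormalised posteriors:
  π_I·p_I = 0.27 × 1.28828e-14 = 3.47835e-15
  π_II·p_II = 0.09 × 1.20066e-10 = 1.0806e-11
  π_III·p_III = 0.18 × 0.00989376 = 0.00178088
  π_IV·p_IV = 0.46 × 0.261998 = 0.120519
Evidence: 3.47835e-15 + 1.0806e-11 + 0.00178088 + 0.120519 = 0.1223
So the posterior for Group IV is 0.120519 / 0.1223 ≈ 0.985.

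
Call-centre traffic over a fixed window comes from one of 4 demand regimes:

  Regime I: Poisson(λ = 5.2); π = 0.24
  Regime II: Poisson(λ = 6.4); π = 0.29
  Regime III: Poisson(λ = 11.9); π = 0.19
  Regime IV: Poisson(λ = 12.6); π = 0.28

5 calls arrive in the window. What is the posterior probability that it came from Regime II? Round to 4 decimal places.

Apply Bayes' rule: the posterior for each component is proportional to its prior times its likelihood at x.
Component likelihoods at x = 5 calls:
  L_I = e^(−5.2)·5.2^5/5! = 0.174785
  L_II = e^(−6.4)·6.4^5/5! = 0.148674
  L_III = e^(−11.9)·11.9^5/5! = 0.0135036
  L_IV = e^(−12.6)·12.6^5/5! = 0.00892403
Weight by the priors:
  π_I·L_I = 0.24 × 0.174785 = 0.0419484
  π_II·L_II = 0.29 × 0.148674 = 0.0431154
  π_III·L_III = 0.19 × 0.0135036 = 0.00256568
  π_IV·L_IV = 0.28 × 0.00892403 = 0.00249873
Marginal: 0.0419484 + 0.0431154 + 0.00256568 + 0.00249873 = 0.0901282
Responsibility of Regime II: 0.0431154 / 0.0901282 ≈ 0.4784

0.4784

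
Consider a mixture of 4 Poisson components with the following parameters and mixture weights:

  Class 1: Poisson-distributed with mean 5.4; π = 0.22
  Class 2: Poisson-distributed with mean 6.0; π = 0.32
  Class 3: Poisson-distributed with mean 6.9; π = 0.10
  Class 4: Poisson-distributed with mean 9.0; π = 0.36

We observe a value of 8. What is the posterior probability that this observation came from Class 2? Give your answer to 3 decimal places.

0.297

By Bayes' theorem, P(k | x) = π_k f_k(x) / Σ_j π_j f_j(x).
Component likelihoods at x = 8:
  f_1 = 0.0809915
  f_2 = 0.103258
  f_3 = 0.128422
  f_4 = 0.131756
Unnormalised posteriors:
  π_1·f_1 = 0.22 × 0.0809915 = 0.0178181
  π_2·f_2 = 0.32 × 0.103258 = 0.0330425
  π_3·f_3 = 0.10 × 0.128422 = 0.0128422
  π_4·f_4 = 0.36 × 0.131756 = 0.047432
Denominator: 0.0178181 + 0.0330425 + 0.0128422 + 0.047432 = 0.111135
Responsibility of Class 2: 0.0330425 / 0.111135 ≈ 0.297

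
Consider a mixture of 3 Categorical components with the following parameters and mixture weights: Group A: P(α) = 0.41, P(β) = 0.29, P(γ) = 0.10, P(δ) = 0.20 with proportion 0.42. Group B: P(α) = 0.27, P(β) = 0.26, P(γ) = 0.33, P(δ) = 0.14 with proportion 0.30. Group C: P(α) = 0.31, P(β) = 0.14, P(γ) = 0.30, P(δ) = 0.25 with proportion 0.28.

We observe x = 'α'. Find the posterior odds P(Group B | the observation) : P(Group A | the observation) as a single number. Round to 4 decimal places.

0.4704

Only the two components matter; the odds are (π_i f_i(x)) / (π_j f_j(x)).
Component likelihoods at x = 'α':
  p_A = 0.41
  p_B = 0.27
  p_C = 0.31
Posterior odds = (π_B·p_B) / (π_A·p_A) = (0.30·0.27) / (0.42·0.41) = 0.081 / 0.1722 ≈ 0.4704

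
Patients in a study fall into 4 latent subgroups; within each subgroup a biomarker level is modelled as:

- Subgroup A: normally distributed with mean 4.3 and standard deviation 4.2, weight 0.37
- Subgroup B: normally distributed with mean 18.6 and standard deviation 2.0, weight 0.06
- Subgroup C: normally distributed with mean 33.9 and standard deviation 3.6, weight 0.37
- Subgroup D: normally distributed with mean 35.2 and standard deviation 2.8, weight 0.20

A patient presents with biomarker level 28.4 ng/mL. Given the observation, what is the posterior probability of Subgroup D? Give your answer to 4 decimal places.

By Bayes' theorem, P(k | x) = w_k f_k(x) / Σ_j w_j f_j(x).
Normal densities:
  L_A = 6.72865e-09
  L_B = 1.21948e-06
  L_C = 0.0344956
  L_D = 0.00746494
Weight by the priors:
  w_A·L_A = 0.37 × 6.72865e-09 = 2.4896e-09
  w_B·L_B = 0.06 × 1.21948e-06 = 7.31688e-08
  w_C·L_C = 0.37 × 0.0344956 = 0.0127634
  w_D·L_D = 0.20 × 0.00746494 = 0.00149299
Evidence: 2.4896e-09 + 7.31688e-08 + 0.0127634 + 0.00149299 = 0.0142564
P(Subgroup D | x) ≈ 0.1047

0.1047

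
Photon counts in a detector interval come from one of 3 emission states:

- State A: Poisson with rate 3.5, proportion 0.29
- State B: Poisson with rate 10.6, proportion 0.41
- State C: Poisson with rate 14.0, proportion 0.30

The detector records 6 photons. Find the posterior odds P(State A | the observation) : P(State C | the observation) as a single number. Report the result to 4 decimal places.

8.5706

Since P(k|x) ∝ w_k f_k(x), the posterior odds are w_i f_i(x) / (w_j f_j(x)).
Component likelihoods at x = 6 photons:
  L_A = e^(−3.5)·3.5^6/6! = 0.0770983
  L_B = e^(−10.6)·10.6^6/6! = 0.0490887
  L_C = e^(−14.0)·14.0^6/6! = 0.00869587
Posterior odds = (w_A·L_A) / (w_C·L_C) = (0.29·0.0770983) / (0.30·0.00869587) = 0.0223585 / 0.00260876 ≈ 8.5706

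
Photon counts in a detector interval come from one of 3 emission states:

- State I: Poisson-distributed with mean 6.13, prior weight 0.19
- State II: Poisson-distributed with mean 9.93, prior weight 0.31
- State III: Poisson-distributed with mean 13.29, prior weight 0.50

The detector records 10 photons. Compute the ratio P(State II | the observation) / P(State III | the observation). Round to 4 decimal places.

Posterior odds = (P(Z=i) f_i(x)) / (P(Z=j) f_j(x)); the normalising sum cancels.
Evaluate each component's likelihood at the observed value:
  f_I = 0.0449383
  f_II = 0.125079
  f_III = 0.0801149
0.0387746 / 0.0400574 ≈ 0.9680

0.9680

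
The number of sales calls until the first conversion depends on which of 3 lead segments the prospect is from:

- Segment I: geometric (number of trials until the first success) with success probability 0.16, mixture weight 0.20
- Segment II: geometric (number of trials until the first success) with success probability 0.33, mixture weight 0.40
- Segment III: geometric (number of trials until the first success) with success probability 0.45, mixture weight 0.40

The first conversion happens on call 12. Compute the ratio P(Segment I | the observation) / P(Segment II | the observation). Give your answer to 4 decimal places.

2.9163

Only the two components matter; the odds are (π_i f_i(x)) / (π_j f_j(x)).
Geometric probabilities:
  f_I = 0.16·(1−0.16)^11 = 0.16·0.146917 = 0.0235067
  f_II = 0.33·(1−0.33)^11 = 0.33·0.012213 = 0.00403029
  f_III = 0.45·(1−0.45)^11 = 0.45·0.00139312 = 0.000626906
Odds = (0.20/0.40) × (0.0235067/0.00403029) = 0.5 × 5.83251 ≈ 2.9163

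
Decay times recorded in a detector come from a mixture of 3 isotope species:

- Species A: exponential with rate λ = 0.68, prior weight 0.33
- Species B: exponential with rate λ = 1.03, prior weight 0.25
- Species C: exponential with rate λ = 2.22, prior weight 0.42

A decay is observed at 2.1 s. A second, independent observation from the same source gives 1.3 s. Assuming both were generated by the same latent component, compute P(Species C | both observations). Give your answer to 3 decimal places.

0.045

P(component k | x) = π_k·f_k(x) / marginal(x), where marginal(x) = Σ_j π_j·f_j(x).
Since both observations come from the same component, the likelihood for component k is f_k(x₁)·f_k(x₂).
  f_A = [0.163056] × [0.280926] = 0.0458067
  f_B = [0.118429] × [0.269971] = 0.0319724
  f_C = [0.0209736] × [0.123874] = 0.00259807
Unnormalised posteriors:
  π_A·f_A = 0.33 × 0.0458067 = 0.0151162
  π_B·f_B = 0.25 × 0.0319724 = 0.0079931
  π_C·f_C = 0.42 × 0.00259807 = 0.00109119
Denominator: 0.0151162 + 0.0079931 + 0.00109119 = 0.0242005
P(Species C | x) ≈ 0.045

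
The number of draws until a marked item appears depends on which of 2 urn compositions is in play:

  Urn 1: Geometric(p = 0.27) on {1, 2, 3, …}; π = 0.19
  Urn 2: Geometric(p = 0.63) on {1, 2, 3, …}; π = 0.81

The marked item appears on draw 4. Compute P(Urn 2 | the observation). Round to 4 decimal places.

0.5643

By Bayes' theorem, P(k | x) = π_k f_k(x) / Σ_j π_j f_j(x).
Evaluate each component's likelihood at the observed value:
  p_1 = 0.27·(1−0.27)^3 = 0.27·0.389017 = 0.105035
  p_2 = 0.63·(1−0.63)^3 = 0.63·0.050653 = 0.0319114
Prior × likelihood for each component:
  π_1·p_1 = 0.19 × 0.105035 = 0.0199566
  π_2·p_2 = 0.81 × 0.0319114 = 0.0258482
Evidence: 0.0199566 + 0.0258482 = 0.0458048
P(Urn 2 | the observation) = 0.0258482 / 0.0458048 ≈ 0.5643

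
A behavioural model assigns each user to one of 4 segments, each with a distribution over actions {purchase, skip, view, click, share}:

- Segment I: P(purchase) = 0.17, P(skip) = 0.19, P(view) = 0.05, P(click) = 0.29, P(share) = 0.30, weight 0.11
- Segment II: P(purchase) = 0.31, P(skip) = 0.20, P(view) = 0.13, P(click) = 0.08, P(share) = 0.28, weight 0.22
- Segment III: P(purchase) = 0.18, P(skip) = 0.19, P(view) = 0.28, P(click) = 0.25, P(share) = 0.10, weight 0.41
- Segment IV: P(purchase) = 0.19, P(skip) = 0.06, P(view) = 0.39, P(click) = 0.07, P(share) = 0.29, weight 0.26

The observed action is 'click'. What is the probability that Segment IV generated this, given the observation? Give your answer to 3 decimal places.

Posterior ∝ prior × likelihood, so P(k | x) ∝ π_k f_k(x); normalise over all components.
Categorical probabilities:
  f_I = P(click | comp) = 0.29
  f_II = P(click | comp) = 0.08
  f_III = P(click | comp) = 0.25
  f_IV = P(click | comp) = 0.07
Prior × likelihood for each component:
  π_I·f_I = 0.11 × 0.29 = 0.0319
  π_II·f_II = 0.22 × 0.08 = 0.0176
  π_III·f_III = 0.41 × 0.25 = 0.1025
  π_IV·f_IV = 0.26 × 0.07 = 0.0182
Evidence: 0.0319 + 0.0176 + 0.1025 + 0.0182 = 0.1702
P(Segment IV | 'click') = 0.0182 / 0.1702 ≈ 0.107

0.107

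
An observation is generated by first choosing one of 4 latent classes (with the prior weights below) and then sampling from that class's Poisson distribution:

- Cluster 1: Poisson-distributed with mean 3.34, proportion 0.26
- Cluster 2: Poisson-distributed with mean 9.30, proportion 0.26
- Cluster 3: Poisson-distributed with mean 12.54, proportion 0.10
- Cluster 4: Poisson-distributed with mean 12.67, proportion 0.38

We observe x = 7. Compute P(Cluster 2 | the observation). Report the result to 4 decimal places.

0.5380

By Bayes' theorem, P(k | x) = w_k f_k(x) / Σ_j w_j f_j(x).
Evaluate each component's likelihood at the observed value:
  f_1 = 0.0326025
  f_2 = 0.109147
  f_3 = 0.0346417
  f_4 = 0.032696
Unnormalised posteriors:
  w_1·f_1 = 0.26 × 0.0326025 = 0.00847666
  w_2·f_2 = 0.26 × 0.109147 = 0.0283782
  w_3·f_3 = 0.10 × 0.0346417 = 0.00346417
  w_4·f_4 = 0.38 × 0.032696 = 0.0124245
Evidence: 0.00847666 + 0.0283782 + 0.00346417 + 0.0124245 = 0.0527435
P(Cluster 2 | data) ≈ 0.5380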